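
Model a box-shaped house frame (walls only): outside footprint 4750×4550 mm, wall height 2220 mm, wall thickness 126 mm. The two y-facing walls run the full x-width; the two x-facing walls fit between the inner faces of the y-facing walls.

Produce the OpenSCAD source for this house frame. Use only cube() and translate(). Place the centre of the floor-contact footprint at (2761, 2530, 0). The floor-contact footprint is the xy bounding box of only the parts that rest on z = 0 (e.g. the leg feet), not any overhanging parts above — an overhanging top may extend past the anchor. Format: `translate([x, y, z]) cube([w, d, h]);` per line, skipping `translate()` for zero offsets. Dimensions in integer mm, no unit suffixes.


translate([386, 255, 0]) cube([4750, 126, 2220]);
translate([386, 4679, 0]) cube([4750, 126, 2220]);
translate([386, 381, 0]) cube([126, 4298, 2220]);
translate([5010, 381, 0]) cube([126, 4298, 2220]);


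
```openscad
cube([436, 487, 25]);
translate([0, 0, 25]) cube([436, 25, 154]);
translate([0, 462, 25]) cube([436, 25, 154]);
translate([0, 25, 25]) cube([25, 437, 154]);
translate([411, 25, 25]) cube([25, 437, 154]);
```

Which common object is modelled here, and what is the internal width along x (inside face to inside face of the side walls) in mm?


An open box. The internal width is 386 mm.

A 436×487 base slab with four walls standing on it — an open box. The base is 436 mm wide and the walls are 25 mm thick, so the internal width is 436 − 2 × 25 = 386 mm.


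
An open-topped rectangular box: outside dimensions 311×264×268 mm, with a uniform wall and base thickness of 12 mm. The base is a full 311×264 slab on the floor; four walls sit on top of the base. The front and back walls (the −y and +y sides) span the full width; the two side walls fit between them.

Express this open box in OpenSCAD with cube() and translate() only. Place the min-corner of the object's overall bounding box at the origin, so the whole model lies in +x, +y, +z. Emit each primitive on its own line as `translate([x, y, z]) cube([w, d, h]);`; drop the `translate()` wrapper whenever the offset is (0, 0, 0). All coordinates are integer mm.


cube([311, 264, 12]);
translate([0, 0, 12]) cube([311, 12, 256]);
translate([0, 252, 12]) cube([311, 12, 256]);
translate([0, 12, 12]) cube([12, 240, 256]);
translate([299, 12, 12]) cube([12, 240, 256]);


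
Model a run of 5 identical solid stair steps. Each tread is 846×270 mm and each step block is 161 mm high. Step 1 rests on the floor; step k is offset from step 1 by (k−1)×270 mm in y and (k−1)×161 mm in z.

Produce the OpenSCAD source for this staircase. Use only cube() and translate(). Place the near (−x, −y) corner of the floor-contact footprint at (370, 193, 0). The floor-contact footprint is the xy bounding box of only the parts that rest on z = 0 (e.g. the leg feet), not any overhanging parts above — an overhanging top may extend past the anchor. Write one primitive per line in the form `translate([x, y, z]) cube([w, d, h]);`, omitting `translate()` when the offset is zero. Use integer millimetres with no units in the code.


translate([370, 193, 0]) cube([846, 270, 161]);
translate([370, 463, 161]) cube([846, 270, 161]);
translate([370, 733, 322]) cube([846, 270, 161]);
translate([370, 1003, 483]) cube([846, 270, 161]);
translate([370, 1273, 644]) cube([846, 270, 161]);


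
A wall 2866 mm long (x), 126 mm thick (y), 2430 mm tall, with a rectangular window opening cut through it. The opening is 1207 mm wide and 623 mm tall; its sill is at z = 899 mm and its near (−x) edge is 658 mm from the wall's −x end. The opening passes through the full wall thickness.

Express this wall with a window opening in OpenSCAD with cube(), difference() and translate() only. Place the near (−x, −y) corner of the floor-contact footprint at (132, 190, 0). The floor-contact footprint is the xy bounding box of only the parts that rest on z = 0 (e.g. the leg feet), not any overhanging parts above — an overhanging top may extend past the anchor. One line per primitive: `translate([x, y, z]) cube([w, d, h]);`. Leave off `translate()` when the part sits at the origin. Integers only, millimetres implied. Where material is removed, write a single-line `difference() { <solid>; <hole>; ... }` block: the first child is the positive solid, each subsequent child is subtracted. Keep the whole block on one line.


difference() { translate([132, 190, 0]) cube([2866, 126, 2430]); translate([790, 190, 899]) cube([1207, 126, 623]); }


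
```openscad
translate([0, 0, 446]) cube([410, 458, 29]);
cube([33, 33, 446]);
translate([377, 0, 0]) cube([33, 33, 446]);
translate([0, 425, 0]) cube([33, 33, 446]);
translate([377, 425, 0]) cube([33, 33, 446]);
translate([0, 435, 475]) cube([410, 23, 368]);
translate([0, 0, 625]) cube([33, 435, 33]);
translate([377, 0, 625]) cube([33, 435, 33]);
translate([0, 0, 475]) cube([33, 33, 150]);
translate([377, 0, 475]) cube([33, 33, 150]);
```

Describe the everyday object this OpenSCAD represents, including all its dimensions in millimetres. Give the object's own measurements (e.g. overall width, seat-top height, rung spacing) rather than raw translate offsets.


A chair. The seat is a 410×458×29 mm slab with its top at z = 475 mm, on four 33×33 mm corner legs (flush with the seat edges, standing on z = 0). A flat backrest 23 mm thick, 368 mm tall, spans the full seat width and rises from the seat top along its +y edge, rear face flush with the rear of the seat. Two armrests of 33×33 mm section run along each side from the seat's front edge to the front of the backrest, top faces 183 mm above the seat top and outer faces flush with the seat's x-edges; a 33×33 mm post under the front of each armrest stands on the seat at the front corner.


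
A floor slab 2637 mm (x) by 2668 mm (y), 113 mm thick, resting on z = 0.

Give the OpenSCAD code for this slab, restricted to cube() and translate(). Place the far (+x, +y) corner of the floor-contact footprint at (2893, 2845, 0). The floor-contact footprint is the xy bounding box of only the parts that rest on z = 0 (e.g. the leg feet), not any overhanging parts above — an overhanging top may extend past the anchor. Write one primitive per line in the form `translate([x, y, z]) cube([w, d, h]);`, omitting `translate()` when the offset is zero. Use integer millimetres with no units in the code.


translate([256, 177, 0]) cube([2637, 2668, 113]);


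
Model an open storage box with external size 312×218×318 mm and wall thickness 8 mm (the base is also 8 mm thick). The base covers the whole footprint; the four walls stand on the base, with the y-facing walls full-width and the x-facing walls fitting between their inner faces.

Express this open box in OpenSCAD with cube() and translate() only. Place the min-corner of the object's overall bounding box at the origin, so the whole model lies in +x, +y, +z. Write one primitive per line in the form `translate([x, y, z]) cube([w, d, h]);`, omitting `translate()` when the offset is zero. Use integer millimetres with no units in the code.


cube([312, 218, 8]);
translate([0, 0, 8]) cube([312, 8, 310]);
translate([0, 210, 8]) cube([312, 8, 310]);
translate([0, 8, 8]) cube([8, 202, 310]);
translate([304, 8, 8]) cube([8, 202, 310]);


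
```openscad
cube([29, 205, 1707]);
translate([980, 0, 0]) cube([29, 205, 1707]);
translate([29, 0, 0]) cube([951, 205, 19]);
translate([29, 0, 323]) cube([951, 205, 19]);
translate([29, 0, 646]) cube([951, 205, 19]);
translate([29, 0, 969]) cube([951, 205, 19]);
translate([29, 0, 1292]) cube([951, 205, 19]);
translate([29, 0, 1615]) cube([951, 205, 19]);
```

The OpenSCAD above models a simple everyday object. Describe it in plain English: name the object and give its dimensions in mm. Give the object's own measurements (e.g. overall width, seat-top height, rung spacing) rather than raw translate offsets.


An open bookshelf. Two side panels, each 29 mm thick, 205 mm deep and 1707 mm tall, stand 1009 mm apart (outside-to-outside). Between them sit 6 shelves, each 19 mm thick and 205 mm deep, spanning the full gap between the sides. The bottom shelf rests on the floor (its underside at z = 0) and the clear gap between one shelf's top and the next shelf's underside is 304 mm.


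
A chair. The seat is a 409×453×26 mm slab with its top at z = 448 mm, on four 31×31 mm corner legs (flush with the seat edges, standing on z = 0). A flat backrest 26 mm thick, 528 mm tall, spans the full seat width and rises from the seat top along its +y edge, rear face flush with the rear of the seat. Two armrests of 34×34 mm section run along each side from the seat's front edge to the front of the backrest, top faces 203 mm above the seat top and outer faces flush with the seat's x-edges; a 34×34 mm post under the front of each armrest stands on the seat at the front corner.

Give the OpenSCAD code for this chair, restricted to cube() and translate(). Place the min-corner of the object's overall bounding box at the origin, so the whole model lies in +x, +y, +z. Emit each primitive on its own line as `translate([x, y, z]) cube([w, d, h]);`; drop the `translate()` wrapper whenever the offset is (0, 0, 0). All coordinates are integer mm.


translate([0, 0, 422]) cube([409, 453, 26]);
cube([31, 31, 422]);
translate([378, 0, 0]) cube([31, 31, 422]);
translate([0, 422, 0]) cube([31, 31, 422]);
translate([378, 422, 0]) cube([31, 31, 422]);
translate([0, 427, 448]) cube([409, 26, 528]);
translate([0, 0, 617]) cube([34, 427, 34]);
translate([375, 0, 617]) cube([34, 427, 34]);
translate([0, 0, 448]) cube([34, 34, 169]);
translate([375, 0, 448]) cube([34, 34, 169]);


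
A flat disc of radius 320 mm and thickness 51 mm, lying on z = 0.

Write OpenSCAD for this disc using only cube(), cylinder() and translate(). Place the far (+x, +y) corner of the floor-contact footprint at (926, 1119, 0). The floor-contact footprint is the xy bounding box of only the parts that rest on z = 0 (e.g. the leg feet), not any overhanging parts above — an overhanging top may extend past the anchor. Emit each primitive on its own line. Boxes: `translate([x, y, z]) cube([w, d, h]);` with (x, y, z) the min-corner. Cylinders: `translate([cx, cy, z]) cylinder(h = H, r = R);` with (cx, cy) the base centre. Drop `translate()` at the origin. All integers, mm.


translate([606, 799, 0]) cylinder(h = 51, r = 320);


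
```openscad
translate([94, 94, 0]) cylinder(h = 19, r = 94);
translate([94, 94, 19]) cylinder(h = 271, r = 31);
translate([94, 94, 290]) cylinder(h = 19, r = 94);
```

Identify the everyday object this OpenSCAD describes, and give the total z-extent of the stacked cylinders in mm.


A spool. The overall height is 309 mm.

Three coaxial cylinders, large–small–large — a spool. Two 19 mm flanges and a 271 mm core give 19 + 271 + 19 = 309 mm.


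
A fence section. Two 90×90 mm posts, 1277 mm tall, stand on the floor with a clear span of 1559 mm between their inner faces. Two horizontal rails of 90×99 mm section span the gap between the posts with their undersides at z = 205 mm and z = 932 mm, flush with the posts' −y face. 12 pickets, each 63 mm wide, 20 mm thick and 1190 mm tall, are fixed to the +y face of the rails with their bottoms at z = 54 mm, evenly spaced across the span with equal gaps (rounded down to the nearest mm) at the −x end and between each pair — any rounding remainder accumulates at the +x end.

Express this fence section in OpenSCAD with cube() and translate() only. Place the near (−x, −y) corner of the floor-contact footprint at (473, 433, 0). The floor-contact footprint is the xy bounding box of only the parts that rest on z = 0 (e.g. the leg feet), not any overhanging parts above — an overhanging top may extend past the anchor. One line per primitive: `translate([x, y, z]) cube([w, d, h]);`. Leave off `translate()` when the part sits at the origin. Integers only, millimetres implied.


translate([473, 433, 0]) cube([90, 90, 1277]);
translate([2122, 433, 0]) cube([90, 90, 1277]);
translate([563, 433, 205]) cube([1559, 90, 99]);
translate([563, 433, 932]) cube([1559, 90, 99]);
translate([624, 523, 54]) cube([63, 20, 1190]);
translate([748, 523, 54]) cube([63, 20, 1190]);
translate([872, 523, 54]) cube([63, 20, 1190]);
translate([996, 523, 54]) cube([63, 20, 1190]);
translate([1120, 523, 54]) cube([63, 20, 1190]);
translate([1244, 523, 54]) cube([63, 20, 1190]);
translate([1368, 523, 54]) cube([63, 20, 1190]);
translate([1492, 523, 54]) cube([63, 20, 1190]);
translate([1616, 523, 54]) cube([63, 20, 1190]);
translate([1740, 523, 54]) cube([63, 20, 1190]);
translate([1864, 523, 54]) cube([63, 20, 1190]);
translate([1988, 523, 54]) cube([63, 20, 1190]);


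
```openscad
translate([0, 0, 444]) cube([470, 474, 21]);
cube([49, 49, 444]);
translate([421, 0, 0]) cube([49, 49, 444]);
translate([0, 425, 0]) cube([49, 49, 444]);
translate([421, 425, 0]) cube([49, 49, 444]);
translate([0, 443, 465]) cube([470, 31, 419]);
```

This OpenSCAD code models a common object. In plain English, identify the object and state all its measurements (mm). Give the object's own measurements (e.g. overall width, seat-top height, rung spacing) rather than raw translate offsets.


A chair. The seat is a 470×474×21 mm slab with its top at z = 465 mm, on four 49×49 mm corner legs (flush with the seat edges, standing on z = 0). A flat backrest 31 mm thick, 419 mm tall, spans the full seat width and rises from the seat top along its +y edge, rear face flush with the rear of the seat.


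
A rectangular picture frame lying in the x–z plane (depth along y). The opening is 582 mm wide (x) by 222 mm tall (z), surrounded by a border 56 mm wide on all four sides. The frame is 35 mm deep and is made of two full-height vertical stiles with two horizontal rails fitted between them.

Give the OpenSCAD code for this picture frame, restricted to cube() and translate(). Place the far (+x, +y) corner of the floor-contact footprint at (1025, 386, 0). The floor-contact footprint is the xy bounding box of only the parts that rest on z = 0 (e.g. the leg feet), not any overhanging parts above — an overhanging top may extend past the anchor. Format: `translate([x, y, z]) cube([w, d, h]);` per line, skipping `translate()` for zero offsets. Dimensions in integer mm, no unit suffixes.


translate([331, 351, 0]) cube([56, 35, 334]);
translate([969, 351, 0]) cube([56, 35, 334]);
translate([387, 351, 0]) cube([582, 35, 56]);
translate([387, 351, 278]) cube([582, 35, 56]);


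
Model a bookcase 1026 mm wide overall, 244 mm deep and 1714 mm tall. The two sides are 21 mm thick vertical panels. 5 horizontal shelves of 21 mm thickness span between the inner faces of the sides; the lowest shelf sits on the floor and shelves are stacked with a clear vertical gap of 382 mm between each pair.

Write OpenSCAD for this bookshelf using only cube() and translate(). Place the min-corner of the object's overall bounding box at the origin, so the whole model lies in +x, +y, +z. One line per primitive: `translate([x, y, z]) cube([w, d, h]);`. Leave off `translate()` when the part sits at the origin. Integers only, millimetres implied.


cube([21, 244, 1714]);
translate([1005, 0, 0]) cube([21, 244, 1714]);
translate([21, 0, 0]) cube([984, 244, 21]);
translate([21, 0, 403]) cube([984, 244, 21]);
translate([21, 0, 806]) cube([984, 244, 21]);
translate([21, 0, 1209]) cube([984, 244, 21]);
translate([21, 0, 1612]) cube([984, 244, 21]);


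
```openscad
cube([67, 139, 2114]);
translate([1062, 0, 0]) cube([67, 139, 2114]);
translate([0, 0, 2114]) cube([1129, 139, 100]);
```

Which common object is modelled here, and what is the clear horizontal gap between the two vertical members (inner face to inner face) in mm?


A door frame. The clear opening width is 995 mm.

Two 2114 mm tall posts with a header on top — a door frame. The left jamb is 67 mm wide at x = 0; the right jamb starts at x = 1062. The clear opening is 1062 − 67 = 995 mm.


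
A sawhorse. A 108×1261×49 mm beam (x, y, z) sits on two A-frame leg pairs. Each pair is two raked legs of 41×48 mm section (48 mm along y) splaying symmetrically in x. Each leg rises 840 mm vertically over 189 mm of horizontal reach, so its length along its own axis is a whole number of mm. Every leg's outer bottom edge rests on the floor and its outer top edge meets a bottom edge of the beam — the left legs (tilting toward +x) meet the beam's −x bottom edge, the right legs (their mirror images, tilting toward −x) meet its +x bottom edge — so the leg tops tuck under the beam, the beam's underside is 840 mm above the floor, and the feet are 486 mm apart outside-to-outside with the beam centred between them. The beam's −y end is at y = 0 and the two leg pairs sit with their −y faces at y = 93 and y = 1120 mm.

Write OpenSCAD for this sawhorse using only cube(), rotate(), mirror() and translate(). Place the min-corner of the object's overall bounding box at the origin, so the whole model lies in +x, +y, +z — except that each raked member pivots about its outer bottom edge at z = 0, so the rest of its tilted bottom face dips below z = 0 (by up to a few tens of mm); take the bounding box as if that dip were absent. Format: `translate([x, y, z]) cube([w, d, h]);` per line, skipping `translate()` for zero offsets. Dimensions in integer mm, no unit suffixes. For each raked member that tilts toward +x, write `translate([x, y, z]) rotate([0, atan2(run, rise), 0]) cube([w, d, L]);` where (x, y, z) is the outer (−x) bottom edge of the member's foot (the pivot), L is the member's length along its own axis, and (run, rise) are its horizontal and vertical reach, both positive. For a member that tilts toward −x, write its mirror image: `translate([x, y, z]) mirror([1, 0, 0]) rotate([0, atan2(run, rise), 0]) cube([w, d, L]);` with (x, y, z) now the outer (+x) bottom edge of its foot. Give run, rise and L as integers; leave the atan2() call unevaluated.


translate([189, 0, 840]) cube([108, 1261, 49]);
translate([0, 93, 0]) rotate([0, atan2(189, 840), 0]) cube([41, 48, 861]);
translate([486, 93, 0]) mirror([1, 0, 0]) rotate([0, atan2(189, 840), 0]) cube([41, 48, 861]);
translate([0, 1120, 0]) rotate([0, atan2(189, 840), 0]) cube([41, 48, 861]);
translate([486, 1120, 0]) mirror([1, 0, 0]) rotate([0, atan2(189, 840), 0]) cube([41, 48, 861]);


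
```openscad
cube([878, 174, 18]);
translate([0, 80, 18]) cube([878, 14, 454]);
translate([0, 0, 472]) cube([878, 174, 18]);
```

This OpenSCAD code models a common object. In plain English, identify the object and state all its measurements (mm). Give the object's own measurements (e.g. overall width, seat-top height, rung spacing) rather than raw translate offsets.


An I-beam lying along x, 878 mm long. Overall section height 490 mm. Two flanges 174 mm wide (y) and 18 mm thick, one on the floor and one at the top; a web 14 mm thick runs between them, centred on the flange width.


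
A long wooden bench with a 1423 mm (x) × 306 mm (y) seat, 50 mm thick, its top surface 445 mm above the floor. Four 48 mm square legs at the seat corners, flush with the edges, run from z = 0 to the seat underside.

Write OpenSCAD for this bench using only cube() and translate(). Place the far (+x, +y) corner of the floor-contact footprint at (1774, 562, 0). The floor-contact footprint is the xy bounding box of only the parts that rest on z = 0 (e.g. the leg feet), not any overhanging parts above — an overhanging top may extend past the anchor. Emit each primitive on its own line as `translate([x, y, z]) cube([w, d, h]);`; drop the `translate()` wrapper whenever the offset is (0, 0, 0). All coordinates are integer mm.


// leg_h = 445 − 50 = 395
translate([351, 256, 395]) cube([1423, 306, 50]);
translate([351, 256, 0]) cube([48, 48, 395]);
translate([351, 514, 0]) cube([48, 48, 395]);
translate([1726, 256, 0]) cube([48, 48, 395]);
translate([1726, 514, 0]) cube([48, 48, 395]);


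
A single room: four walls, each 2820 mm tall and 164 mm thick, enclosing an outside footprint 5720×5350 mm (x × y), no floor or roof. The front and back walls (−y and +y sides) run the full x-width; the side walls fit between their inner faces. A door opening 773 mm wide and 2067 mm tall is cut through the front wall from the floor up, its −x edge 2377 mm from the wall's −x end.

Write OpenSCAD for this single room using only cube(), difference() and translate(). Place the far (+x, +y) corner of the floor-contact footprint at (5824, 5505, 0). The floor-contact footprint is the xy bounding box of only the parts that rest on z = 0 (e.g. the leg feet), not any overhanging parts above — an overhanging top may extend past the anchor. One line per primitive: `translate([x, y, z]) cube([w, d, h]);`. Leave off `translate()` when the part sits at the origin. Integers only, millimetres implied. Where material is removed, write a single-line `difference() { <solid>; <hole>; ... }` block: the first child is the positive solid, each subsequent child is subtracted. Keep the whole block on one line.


difference() { translate([104, 155, 0]) cube([5720, 164, 2820]); translate([2481, 155, 0]) cube([773, 164, 2067]); }
translate([104, 5341, 0]) cube([5720, 164, 2820]);
translate([104, 319, 0]) cube([164, 5022, 2820]);
translate([5660, 319, 0]) cube([164, 5022, 2820]);


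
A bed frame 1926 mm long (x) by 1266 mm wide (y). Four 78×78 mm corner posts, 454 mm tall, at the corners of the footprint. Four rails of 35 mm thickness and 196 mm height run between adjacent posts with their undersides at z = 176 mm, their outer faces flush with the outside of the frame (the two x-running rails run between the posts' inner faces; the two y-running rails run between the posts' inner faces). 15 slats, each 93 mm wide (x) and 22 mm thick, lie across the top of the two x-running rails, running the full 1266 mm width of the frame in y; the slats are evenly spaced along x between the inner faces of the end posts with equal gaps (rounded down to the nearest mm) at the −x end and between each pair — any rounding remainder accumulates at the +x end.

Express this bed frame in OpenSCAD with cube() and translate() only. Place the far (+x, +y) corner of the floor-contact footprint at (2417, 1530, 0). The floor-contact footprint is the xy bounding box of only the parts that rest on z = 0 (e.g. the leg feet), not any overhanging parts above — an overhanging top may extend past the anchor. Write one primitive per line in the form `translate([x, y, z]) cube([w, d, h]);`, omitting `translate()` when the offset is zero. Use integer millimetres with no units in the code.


translate([491, 264, 0]) cube([78, 78, 454]);
translate([491, 1452, 0]) cube([78, 78, 454]);
translate([2339, 264, 0]) cube([78, 78, 454]);
translate([2339, 1452, 0]) cube([78, 78, 454]);
translate([569, 264, 176]) cube([1770, 35, 196]);
translate([569, 1495, 176]) cube([1770, 35, 196]);
translate([491, 342, 176]) cube([35, 1110, 196]);
translate([2382, 342, 176]) cube([35, 1110, 196]);
translate([592, 264, 372]) cube([93, 1266, 22]);
translate([708, 264, 372]) cube([93, 1266, 22]);
translate([824, 264, 372]) cube([93, 1266, 22]);
translate([940, 264, 372]) cube([93, 1266, 22]);
translate([1056, 264, 372]) cube([93, 1266, 22]);
translate([1172, 264, 372]) cube([93, 1266, 22]);
translate([1288, 264, 372]) cube([93, 1266, 22]);
translate([1404, 264, 372]) cube([93, 1266, 22]);
translate([1520, 264, 372]) cube([93, 1266, 22]);
translate([1636, 264, 372]) cube([93, 1266, 22]);
translate([1752, 264, 372]) cube([93, 1266, 22]);
translate([1868, 264, 372]) cube([93, 1266, 22]);
translate([1984, 264, 372]) cube([93, 1266, 22]);
translate([2100, 264, 372]) cube([93, 1266, 22]);
translate([2216, 264, 372]) cube([93, 1266, 22]);


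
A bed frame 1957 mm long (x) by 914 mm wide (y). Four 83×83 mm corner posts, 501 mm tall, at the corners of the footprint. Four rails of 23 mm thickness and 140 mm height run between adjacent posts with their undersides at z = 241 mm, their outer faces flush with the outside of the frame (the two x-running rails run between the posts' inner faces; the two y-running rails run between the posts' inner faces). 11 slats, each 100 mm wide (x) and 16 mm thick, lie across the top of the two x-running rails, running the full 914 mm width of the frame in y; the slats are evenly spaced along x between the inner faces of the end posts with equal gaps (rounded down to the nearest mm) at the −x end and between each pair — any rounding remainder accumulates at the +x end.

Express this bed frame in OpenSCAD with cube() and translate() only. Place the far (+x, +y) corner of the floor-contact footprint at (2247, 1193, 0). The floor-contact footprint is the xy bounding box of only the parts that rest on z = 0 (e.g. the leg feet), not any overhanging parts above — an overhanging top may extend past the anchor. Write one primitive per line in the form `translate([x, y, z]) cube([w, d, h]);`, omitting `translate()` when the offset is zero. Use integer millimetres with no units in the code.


translate([290, 279, 0]) cube([83, 83, 501]);
translate([290, 1110, 0]) cube([83, 83, 501]);
translate([2164, 279, 0]) cube([83, 83, 501]);
translate([2164, 1110, 0]) cube([83, 83, 501]);
translate([373, 279, 241]) cube([1791, 23, 140]);
translate([373, 1170, 241]) cube([1791, 23, 140]);
translate([290, 362, 241]) cube([23, 748, 140]);
translate([2224, 362, 241]) cube([23, 748, 140]);
translate([430, 279, 381]) cube([100, 914, 16]);
translate([587, 279, 381]) cube([100, 914, 16]);
translate([744, 279, 381]) cube([100, 914, 16]);
translate([901, 279, 381]) cube([100, 914, 16]);
translate([1058, 279, 381]) cube([100, 914, 16]);
translate([1215, 279, 381]) cube([100, 914, 16]);
translate([1372, 279, 381]) cube([100, 914, 16]);
translate([1529, 279, 381]) cube([100, 914, 16]);
translate([1686, 279, 381]) cube([100, 914, 16]);
translate([1843, 279, 381]) cube([100, 914, 16]);
translate([2000, 279, 381]) cube([100, 914, 16]);


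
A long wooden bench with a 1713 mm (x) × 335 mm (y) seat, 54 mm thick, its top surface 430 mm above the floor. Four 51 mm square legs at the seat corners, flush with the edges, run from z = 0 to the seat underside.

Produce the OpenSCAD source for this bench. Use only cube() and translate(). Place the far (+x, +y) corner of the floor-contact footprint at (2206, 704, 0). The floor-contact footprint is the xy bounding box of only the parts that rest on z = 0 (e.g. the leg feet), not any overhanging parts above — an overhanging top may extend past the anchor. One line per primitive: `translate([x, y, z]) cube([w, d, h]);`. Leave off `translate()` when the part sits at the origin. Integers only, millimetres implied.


translate([493, 369, 376]) cube([1713, 335, 54]);
translate([493, 369, 0]) cube([51, 51, 376]);
translate([493, 653, 0]) cube([51, 51, 376]);
translate([2155, 369, 0]) cube([51, 51, 376]);
translate([2155, 653, 0]) cube([51, 51, 376]);


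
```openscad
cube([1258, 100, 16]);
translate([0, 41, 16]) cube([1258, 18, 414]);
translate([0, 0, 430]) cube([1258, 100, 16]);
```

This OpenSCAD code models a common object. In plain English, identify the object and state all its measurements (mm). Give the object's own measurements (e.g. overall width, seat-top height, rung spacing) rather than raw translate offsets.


An I-beam lying along x, 1258 mm long. Overall section height 446 mm. Two flanges 100 mm wide (y) and 16 mm thick, one on the floor and one at the top; a web 18 mm thick runs between them, centred on the flange width.


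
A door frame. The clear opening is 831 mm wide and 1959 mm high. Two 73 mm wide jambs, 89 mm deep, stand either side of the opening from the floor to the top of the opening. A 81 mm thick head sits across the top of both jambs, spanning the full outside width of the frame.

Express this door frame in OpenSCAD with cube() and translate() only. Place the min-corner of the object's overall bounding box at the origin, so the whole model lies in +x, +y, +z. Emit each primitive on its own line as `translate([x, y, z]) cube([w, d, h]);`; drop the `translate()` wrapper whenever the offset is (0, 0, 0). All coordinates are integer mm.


cube([73, 89, 1959]);
translate([904, 0, 0]) cube([73, 89, 1959]);
translate([0, 0, 1959]) cube([977, 89, 81]);


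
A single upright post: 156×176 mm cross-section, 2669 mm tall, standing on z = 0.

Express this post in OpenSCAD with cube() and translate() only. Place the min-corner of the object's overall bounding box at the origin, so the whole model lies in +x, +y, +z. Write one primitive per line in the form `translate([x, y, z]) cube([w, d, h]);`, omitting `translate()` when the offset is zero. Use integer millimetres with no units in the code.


cube([156, 176, 2669]);


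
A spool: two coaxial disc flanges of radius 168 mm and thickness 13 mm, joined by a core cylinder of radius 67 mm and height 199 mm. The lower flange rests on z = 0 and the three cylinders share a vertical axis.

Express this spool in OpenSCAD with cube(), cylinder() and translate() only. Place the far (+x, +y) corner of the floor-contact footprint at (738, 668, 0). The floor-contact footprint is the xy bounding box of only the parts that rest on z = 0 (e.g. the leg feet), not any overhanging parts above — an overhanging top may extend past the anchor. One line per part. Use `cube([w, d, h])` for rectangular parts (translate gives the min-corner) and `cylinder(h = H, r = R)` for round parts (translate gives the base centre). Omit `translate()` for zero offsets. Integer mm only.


translate([570, 500, 0]) cylinder(h = 13, r = 168);
translate([570, 500, 13]) cylinder(h = 199, r = 67);
translate([570, 500, 212]) cylinder(h = 13, r = 168);


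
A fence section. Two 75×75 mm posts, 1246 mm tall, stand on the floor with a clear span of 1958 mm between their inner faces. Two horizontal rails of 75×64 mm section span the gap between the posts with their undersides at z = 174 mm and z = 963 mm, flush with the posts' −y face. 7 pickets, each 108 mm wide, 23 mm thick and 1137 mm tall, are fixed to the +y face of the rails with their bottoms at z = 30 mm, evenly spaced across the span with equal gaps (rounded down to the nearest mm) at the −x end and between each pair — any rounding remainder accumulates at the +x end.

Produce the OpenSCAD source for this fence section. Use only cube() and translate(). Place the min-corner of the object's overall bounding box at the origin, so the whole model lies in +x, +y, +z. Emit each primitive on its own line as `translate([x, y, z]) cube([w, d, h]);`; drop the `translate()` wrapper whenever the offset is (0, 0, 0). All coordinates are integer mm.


cube([75, 75, 1246]);
translate([2033, 0, 0]) cube([75, 75, 1246]);
translate([75, 0, 174]) cube([1958, 75, 64]);
translate([75, 0, 963]) cube([1958, 75, 64]);
translate([225, 75, 30]) cube([108, 23, 1137]);
translate([483, 75, 30]) cube([108, 23, 1137]);
translate([741, 75, 30]) cube([108, 23, 1137]);
translate([999, 75, 30]) cube([108, 23, 1137]);
translate([1257, 75, 30]) cube([108, 23, 1137]);
translate([1515, 75, 30]) cube([108, 23, 1137]);
translate([1773, 75, 30]) cube([108, 23, 1137]);


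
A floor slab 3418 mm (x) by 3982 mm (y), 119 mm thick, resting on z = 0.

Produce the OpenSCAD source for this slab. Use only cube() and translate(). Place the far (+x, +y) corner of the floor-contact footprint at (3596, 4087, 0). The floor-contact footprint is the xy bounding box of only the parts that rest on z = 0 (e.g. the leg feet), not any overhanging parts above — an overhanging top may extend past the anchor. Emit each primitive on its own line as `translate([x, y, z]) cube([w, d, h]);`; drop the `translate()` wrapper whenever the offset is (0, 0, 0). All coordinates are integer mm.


translate([178, 105, 0]) cube([3418, 3982, 119]);


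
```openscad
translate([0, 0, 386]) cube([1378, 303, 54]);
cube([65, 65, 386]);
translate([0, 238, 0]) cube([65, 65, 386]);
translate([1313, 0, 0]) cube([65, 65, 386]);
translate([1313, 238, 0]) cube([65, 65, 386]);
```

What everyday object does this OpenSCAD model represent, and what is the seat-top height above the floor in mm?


A bench. The seat-top height is 440 mm.

A long slab on four corner posts — a bench. The slab sits at z = 386 with thickness 54, so the top is 386 + 54 = 440 mm.


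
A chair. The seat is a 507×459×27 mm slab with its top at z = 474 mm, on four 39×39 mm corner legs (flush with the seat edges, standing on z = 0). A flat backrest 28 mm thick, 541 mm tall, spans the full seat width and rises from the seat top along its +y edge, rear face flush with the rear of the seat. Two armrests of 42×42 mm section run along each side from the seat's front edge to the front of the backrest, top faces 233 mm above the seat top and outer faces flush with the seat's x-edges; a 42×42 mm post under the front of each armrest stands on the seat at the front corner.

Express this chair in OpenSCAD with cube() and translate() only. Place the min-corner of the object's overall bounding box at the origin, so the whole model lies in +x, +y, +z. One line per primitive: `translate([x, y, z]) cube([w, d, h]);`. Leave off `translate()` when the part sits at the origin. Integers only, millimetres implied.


translate([0, 0, 447]) cube([507, 459, 27]);
cube([39, 39, 447]);
translate([468, 0, 0]) cube([39, 39, 447]);
translate([0, 420, 0]) cube([39, 39, 447]);
translate([468, 420, 0]) cube([39, 39, 447]);
translate([0, 431, 474]) cube([507, 28, 541]);
translate([0, 0, 665]) cube([42, 431, 42]);
translate([465, 0, 665]) cube([42, 431, 42]);
translate([0, 0, 474]) cube([42, 42, 191]);
translate([465, 0, 474]) cube([42, 42, 191]);


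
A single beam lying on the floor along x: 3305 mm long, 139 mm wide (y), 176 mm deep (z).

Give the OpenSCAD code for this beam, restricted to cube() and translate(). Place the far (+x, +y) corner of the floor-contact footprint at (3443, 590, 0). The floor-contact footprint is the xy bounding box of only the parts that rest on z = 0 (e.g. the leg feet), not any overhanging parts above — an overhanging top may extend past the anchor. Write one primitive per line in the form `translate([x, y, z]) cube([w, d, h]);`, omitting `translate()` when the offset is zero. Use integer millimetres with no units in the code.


translate([138, 451, 0]) cube([3305, 139, 176]);


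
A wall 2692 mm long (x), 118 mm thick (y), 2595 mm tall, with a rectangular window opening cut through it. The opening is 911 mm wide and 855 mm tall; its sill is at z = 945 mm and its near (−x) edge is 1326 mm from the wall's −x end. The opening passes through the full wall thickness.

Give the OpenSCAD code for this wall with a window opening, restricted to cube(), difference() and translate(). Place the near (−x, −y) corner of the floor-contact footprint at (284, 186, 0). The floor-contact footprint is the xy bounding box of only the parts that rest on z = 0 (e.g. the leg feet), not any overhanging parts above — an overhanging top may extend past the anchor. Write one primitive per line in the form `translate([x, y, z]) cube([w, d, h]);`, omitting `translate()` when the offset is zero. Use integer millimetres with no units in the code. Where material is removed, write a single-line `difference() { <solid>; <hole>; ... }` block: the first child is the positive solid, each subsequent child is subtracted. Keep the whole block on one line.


difference() { translate([284, 186, 0]) cube([2692, 118, 2595]); translate([1610, 186, 945]) cube([911, 118, 855]); }


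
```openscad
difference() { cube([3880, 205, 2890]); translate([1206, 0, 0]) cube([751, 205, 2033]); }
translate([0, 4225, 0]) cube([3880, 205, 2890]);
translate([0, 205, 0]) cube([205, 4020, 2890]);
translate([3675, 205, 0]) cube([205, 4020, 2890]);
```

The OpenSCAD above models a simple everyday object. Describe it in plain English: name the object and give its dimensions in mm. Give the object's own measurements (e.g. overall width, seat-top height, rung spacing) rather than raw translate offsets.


A single room: four walls, each 2890 mm tall and 205 mm thick, enclosing an outside footprint 3880×4430 mm (x × y), no floor or roof. The front and back walls (−y and +y sides) run the full x-width; the side walls fit between their inner faces. A door opening 751 mm wide and 2033 mm tall is cut through the front wall from the floor up, its −x edge 1206 mm from the wall's −x end.


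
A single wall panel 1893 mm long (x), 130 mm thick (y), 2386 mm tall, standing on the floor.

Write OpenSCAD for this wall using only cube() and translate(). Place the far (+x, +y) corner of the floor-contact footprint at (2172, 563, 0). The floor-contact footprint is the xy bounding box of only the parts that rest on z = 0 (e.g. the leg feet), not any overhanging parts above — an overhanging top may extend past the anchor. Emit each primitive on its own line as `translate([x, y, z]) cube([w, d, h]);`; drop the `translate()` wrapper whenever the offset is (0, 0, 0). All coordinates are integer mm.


translate([279, 433, 0]) cube([1893, 130, 2386]);


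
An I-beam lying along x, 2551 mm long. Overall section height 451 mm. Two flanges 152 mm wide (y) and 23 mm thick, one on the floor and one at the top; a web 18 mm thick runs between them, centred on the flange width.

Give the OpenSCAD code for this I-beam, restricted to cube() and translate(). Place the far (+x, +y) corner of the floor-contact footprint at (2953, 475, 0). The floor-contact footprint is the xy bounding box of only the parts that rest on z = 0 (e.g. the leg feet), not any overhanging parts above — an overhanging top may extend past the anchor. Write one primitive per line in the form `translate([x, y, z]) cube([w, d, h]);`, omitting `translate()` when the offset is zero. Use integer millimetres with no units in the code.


translate([402, 323, 0]) cube([2551, 152, 23]);
translate([402, 390, 23]) cube([2551, 18, 405]);
translate([402, 323, 428]) cube([2551, 152, 23]);


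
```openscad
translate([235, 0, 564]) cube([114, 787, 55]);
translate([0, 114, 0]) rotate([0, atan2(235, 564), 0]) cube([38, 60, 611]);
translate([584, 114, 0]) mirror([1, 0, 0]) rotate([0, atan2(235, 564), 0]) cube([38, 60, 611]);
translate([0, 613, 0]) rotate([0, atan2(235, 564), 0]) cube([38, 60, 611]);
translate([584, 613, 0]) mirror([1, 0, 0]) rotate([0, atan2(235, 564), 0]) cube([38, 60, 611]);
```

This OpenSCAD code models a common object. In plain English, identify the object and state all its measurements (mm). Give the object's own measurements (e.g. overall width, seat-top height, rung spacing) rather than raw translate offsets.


A sawhorse. A 114×787×55 mm beam (x, y, z) sits on two A-frame leg pairs. Each pair is two raked legs of 38×60 mm section (60 mm along y) splaying symmetrically in x. Each leg rises 564 mm vertically over 235 mm of horizontal reach and is 611 mm long along its own axis. Every leg's outer bottom edge rests on the floor and its outer top edge meets a bottom edge of the beam — the left legs (tilting toward +x) meet the beam's −x bottom edge, the right legs (their mirror images, tilting toward −x) meet its +x bottom edge — so the leg tops tuck under the beam, the beam's underside is 564 mm above the floor, and the feet are 584 mm apart outside-to-outside with the beam centred between them. The two leg pairs are set in 114 mm from either end of the beam.


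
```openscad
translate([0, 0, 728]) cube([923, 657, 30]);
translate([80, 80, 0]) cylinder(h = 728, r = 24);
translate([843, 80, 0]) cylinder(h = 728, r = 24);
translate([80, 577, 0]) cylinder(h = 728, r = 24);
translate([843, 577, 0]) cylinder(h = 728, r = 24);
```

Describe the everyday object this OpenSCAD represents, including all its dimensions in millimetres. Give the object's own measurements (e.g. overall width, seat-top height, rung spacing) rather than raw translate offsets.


A rectangular dining table. The top is 923×657×30 mm with its upper surface at z = 758 mm. It stands on four round legs of 48 mm diameter, each leg's bounding box inset 56 mm from the nearest pair of top edges, running from the floor to the underside of the top.


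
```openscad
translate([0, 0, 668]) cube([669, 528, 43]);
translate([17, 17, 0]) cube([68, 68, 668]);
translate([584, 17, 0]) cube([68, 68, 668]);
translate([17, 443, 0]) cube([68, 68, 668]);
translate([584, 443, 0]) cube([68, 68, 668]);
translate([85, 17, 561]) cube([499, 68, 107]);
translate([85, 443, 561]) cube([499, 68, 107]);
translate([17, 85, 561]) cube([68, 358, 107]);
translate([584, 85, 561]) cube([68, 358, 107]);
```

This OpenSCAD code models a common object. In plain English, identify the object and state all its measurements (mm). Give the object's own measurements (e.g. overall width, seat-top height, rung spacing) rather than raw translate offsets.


A table: top 669 mm (x) × 528 mm (y), 43 mm thick, upper face at z = 711 mm, on four 68×68 mm square legs, each inset 17 mm from the nearest pair of top edges from z = 0 to the bottom of the top. Four apron rails, 68 mm thick and 107 mm tall, run between adjacent legs with their top edges flush with the underside of the top and their outer faces flush with the legs' outer faces.
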